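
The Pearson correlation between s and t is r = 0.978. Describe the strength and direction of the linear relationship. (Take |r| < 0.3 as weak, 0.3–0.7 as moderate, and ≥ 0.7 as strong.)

strong positive

r = 0.978 > 0 so the relationship is positive.
|r| = 0.978, which falls in the strong range.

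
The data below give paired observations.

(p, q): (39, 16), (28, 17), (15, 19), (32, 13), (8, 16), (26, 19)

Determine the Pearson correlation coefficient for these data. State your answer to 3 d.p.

-0.342

n = 6, Σp = 148, Σq = 100, Σp² = 4294, Σq² = 1692, Σpq = 2423
nΣpq − ΣpΣq = 14538 − 14800 = -262
nΣp² − (Σp)² = 25764 − 21904 = 3860; nΣq² − (Σq)² = 10152 − 10000 = 152
r = -262 / √(3860 × 152) = -262 / 765.9765 ≈ -0.342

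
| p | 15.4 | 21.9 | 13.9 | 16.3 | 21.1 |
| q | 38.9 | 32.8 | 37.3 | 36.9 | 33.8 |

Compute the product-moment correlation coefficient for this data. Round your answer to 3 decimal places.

-0.929

n = 5, Σp = 88.6, Σq = 179.7, Σp² = 1620.88, Σq² = 6484.39, Σpq = 3150.5
nΣpq − ΣpΣq = 15752.5 − 15921.42 = -168.92
nΣp² − (Σp)² = 8104.4 − 7849.96 = 254.44; nΣq² − (Σq)² = 32421.95 − 32292.09 = 129.86
r = -168.92 / √(254.44 × 129.86) = -168.92 / 181.7734 ≈ -0.929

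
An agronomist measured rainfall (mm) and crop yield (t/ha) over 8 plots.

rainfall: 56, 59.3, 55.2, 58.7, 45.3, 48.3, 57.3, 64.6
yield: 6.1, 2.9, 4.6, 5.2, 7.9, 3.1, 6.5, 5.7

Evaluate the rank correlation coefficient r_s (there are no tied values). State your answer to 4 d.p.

Rank rainfall: 4, 7, 3, 6, 1, 2, 5, 8
Rank yield: 6, 1, 3, 4, 8, 2, 7, 5
d = rank(rainfall) − rank(yield): -2, 6, 0, 2, -7, 0, -2, 3; Σd² = 106
ρ = 1 − 6Σd² / [n(n²−1)] = 1 − 6×106 / (8×63) = 1 − 636/504 ≈ -0.2619

-0.2619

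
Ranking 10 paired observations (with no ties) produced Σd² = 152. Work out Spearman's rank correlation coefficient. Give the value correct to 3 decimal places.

0.079

ρ = 1 − 6Σd² / [n(n²−1)] = 1 − 6×152 / (10×99)
  = 1 − 912/990 = 1 − 0.9212 ≈ 0.079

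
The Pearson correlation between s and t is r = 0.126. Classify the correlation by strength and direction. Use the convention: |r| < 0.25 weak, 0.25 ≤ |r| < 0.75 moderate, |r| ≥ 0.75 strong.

weak positive

r = 0.126 > 0 so the relationship is positive.
|r| = 0.126, which falls in the weak range.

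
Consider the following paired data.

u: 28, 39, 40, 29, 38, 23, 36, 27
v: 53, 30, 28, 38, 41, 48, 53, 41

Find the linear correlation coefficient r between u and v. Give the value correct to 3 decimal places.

n = 8, Σu = 260, Σv = 332, Σu² = 8744, Σv² = 14412, Σuv = 10553
nΣuv − ΣuΣv = 84424 − 86320 = -1896
nΣu² − (Σu)² = 69952 − 67600 = 2352; nΣv² − (Σv)² = 115296 − 110224 = 5072
r = -1896 / √(2352 × 5072) = -1896 / 3453.8882 ≈ -0.549

-0.549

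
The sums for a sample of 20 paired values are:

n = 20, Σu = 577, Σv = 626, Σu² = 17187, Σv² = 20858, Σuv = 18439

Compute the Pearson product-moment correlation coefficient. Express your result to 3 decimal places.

0.458

r = (nΣuv − ΣuΣv) / √[(nΣu² − (Σu)²)(nΣv² − (Σv)²)]
Numerator: 20×18439 − 577×626 = 7578
Denominator: √[(343740 − 332929)(417160 − 391876)] = √[10811 × 25284] = 16533.1583
r = 7578 / 16533.1583 ≈ 0.458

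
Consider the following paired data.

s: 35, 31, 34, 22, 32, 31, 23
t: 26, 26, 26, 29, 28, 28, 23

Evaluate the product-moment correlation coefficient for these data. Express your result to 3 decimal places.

n = 7, Σs = 208, Σt = 186, Σs² = 6340, Σt² = 4966, Σst = 5531
nΣst − ΣsΣt = 38717 − 38688 = 29
nΣs² − (Σs)² = 44380 − 43264 = 1116; nΣt² − (Σt)² = 34762 − 34596 = 166
r = 29 / √(1116 × 166) = 29 / 430.4138 ≈ 0.067

0.067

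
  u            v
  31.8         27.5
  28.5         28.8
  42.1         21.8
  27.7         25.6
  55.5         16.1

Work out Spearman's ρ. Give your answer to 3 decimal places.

Rank u: 3, 2, 4, 1, 5
Rank v: 4, 5, 2, 3, 1
d = rank(u) − rank(v): -1, -3, 2, -2, 4; Σd² = 34
ρ = 1 − 6Σd² / [n(n²−1)] = 1 − 6×34 / (5×24) = 1 − 204/120 ≈ -0.700

-0.700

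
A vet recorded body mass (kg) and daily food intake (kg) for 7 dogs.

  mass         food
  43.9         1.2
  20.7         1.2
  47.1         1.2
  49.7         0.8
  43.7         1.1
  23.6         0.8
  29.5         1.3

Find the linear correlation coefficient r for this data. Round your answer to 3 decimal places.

n = 7, Σx = 258.2, Σy = 7.6, Σx² = 10381.1, Σy² = 8.5, Σxy = 279.1
nΣxy − ΣxΣy = 1953.7 − 1962.32 = -8.62
nΣx² − (Σx)² = 72667.7 − 66667.24 = 6000.46; nΣy² − (Σy)² = 59.5 − 57.76 = 1.74
r = -8.62 / √(6000.46 × 1.74) = -8.62 / 102.1802 ≈ -0.084

-0.084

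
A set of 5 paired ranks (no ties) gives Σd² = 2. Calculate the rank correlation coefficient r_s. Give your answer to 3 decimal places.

0.900

ρ = 1 − 6Σd² / [n(n²−1)] = 1 − 6×2 / (5×24)
  = 1 − 12/120 = 1 − 0.1000 ≈ 0.900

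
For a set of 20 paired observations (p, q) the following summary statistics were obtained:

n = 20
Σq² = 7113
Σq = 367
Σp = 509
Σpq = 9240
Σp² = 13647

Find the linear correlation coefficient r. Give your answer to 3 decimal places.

-0.196

r = (nΣpq − ΣpΣq) / √[(nΣp² − (Σp)²)(nΣq² − (Σq)²)]
Numerator: 20×9240 − 509×367 = -2003
Denominator: √[(272940 − 259081)(142260 − 134689)] = √[13859 × 7571] = 10243.3632
r = -2003 / 10243.3632 ≈ -0.196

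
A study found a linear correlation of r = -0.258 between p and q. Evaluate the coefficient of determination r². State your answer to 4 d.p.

r² = (-0.258)² = 0.0666

0.0666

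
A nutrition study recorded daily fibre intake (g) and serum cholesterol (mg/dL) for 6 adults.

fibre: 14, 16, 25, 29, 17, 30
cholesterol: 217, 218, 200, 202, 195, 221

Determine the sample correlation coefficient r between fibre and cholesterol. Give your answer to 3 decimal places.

n = 6, Σx = 131, Σy = 1253, Σx² = 3107, Σy² = 262283, Σxy = 27329
nΣxy − ΣxΣy = 163974 − 164143 = -169
nΣx² − (Σx)² = 18642 − 17161 = 1481; nΣy² − (Σy)² = 1573698 − 1570009 = 3689
r = -169 / √(1481 × 3689) = -169 / 2337.3936 ≈ -0.072

-0.072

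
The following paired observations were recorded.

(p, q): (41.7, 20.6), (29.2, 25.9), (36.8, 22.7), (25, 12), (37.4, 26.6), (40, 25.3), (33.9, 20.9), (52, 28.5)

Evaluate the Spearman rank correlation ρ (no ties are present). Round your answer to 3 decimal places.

Rank p: 7, 2, 4, 1, 5, 6, 3, 8
Rank q: 2, 6, 4, 1, 7, 5, 3, 8
d = rank(p) − rank(q): 5, -4, 0, 0, -2, 1, 0, 0; Σd² = 46
ρ = 1 − 6Σd² / [n(n²−1)] = 1 − 6×46 / (8×63) = 1 − 276/504 ≈ 0.452

0.452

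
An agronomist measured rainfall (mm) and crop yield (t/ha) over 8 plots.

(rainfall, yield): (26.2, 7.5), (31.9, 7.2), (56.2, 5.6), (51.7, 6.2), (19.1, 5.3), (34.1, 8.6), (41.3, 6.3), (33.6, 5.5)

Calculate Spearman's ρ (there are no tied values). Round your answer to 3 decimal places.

0.024

Rank rainfall: 2, 3, 8, 7, 1, 5, 6, 4
Rank yield: 7, 6, 3, 4, 1, 8, 5, 2
d = rank(rainfall) − rank(yield): -5, -3, 5, 3, 0, -3, 1, 2; Σd² = 82
ρ = 1 − 6Σd² / [n(n²−1)] = 1 − 6×82 / (8×63) = 1 − 492/504 ≈ 0.024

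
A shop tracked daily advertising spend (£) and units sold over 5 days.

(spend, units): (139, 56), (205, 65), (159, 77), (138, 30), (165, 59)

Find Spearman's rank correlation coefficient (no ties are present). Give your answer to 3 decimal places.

Rank spend: 2, 5, 3, 1, 4
Rank units: 2, 4, 5, 1, 3
d = rank(spend) − rank(units): 0, 1, -2, 0, 1; Σd² = 6
ρ = 1 − 6Σd² / [n(n²−1)] = 1 − 6×6 / (5×24) = 1 − 36/120 ≈ 0.700

0.700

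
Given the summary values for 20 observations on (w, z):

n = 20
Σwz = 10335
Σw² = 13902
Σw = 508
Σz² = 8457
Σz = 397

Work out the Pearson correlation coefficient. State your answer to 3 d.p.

r = (nΣwz − ΣwΣz) / √[(nΣw² − (Σw)²)(nΣz² − (Σz)²)]
Numerator: 20×10335 − 508×397 = 5024
Denominator: √[(278040 − 258064)(169140 − 157609)] = √[19976 × 11531] = 15177.0635
r = 5024 / 15177.0635 ≈ 0.331

0.331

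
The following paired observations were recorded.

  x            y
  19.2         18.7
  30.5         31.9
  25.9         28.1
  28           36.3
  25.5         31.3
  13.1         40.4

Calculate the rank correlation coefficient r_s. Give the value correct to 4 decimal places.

Rank x: 2, 6, 4, 5, 3, 1
Rank y: 1, 4, 2, 5, 3, 6
d = rank(x) − rank(y): 1, 2, 2, 0, 0, -5; Σd² = 34
ρ = 1 − 6Σd² / [n(n²−1)] = 1 − 6×34 / (6×35) = 1 − 204/210 ≈ 0.0286

0.0286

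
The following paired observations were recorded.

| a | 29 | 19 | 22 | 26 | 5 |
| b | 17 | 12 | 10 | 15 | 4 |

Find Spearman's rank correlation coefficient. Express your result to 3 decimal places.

0.900

Rank a: 5, 2, 3, 4, 1
Rank b: 5, 3, 2, 4, 1
d = rank(a) − rank(b): 0, -1, 1, 0, 0; Σd² = 2
ρ = 1 − 6Σd² / [n(n²−1)] = 1 − 6×2 / (5×24) = 1 − 12/120 ≈ 0.900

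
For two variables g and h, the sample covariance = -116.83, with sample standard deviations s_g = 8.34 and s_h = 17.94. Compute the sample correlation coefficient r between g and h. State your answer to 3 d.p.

-0.781

r = Cov(g,h) / (s_g · s_h) = -116.83 / (8.34 × 17.94)
  = -116.83 / 149.6196 ≈ -0.781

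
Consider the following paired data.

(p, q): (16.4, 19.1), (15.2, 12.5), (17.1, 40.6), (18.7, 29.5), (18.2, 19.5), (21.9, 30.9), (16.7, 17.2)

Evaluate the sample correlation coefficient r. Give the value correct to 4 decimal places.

0.5035

n = 7, Σp = 124.2, Σq = 169.3, Σp² = 2231.84, Σq² = 4670.57, Σpq = 3068
nΣpq − ΣpΣq = 21476 − 21027.06 = 448.94
nΣp² − (Σp)² = 15622.88 − 15425.64 = 197.24; nΣq² − (Σq)² = 32693.99 − 28662.49 = 4031.5
r = 448.94 / √(197.24 × 4031.5) = 448.94 / 891.7248 ≈ 0.5035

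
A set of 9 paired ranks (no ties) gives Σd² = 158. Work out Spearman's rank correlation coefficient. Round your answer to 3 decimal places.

-0.317

ρ = 1 − 6Σd² / [n(n²−1)] = 1 − 6×158 / (9×80)
  = 1 − 948/720 = 1 − 1.3167 ≈ -0.317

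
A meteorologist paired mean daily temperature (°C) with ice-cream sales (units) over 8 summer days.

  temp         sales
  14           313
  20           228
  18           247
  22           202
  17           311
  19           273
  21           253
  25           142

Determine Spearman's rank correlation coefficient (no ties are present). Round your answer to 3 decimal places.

-0.881

Rank temp: 1, 5, 3, 7, 2, 4, 6, 8
Rank sales: 8, 3, 4, 2, 7, 6, 5, 1
d = rank(temp) − rank(sales): -7, 2, -1, 5, -5, -2, 1, 7; Σd² = 158
ρ = 1 − 6Σd² / [n(n²−1)] = 1 − 6×158 / (8×63) = 1 − 948/504 ≈ -0.881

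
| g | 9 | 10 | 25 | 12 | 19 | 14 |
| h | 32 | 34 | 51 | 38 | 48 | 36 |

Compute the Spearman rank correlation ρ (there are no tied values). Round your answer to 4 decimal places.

0.9429

Rank g: 1, 2, 6, 3, 5, 4
Rank h: 1, 2, 6, 4, 5, 3
d = rank(g) − rank(h): 0, 0, 0, -1, 0, 1; Σd² = 2
ρ = 1 − 6Σd² / [n(n²−1)] = 1 − 6×2 / (6×35) = 1 − 12/210 ≈ 0.9429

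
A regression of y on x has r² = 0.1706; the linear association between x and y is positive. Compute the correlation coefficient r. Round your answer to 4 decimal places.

|r| = √0.1706 = 0.4130
The association is positive, so r = 0.4130.

0.4130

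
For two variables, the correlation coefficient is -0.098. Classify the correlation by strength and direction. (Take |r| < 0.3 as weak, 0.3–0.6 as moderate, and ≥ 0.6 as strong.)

r = -0.098 < 0 so the relationship is negative.
|r| = 0.098, which falls in the weak range.

weak negative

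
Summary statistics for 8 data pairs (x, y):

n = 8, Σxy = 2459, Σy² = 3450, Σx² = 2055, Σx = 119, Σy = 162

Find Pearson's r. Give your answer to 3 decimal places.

r = (nΣxy − ΣxΣy) / √[(nΣx² − (Σx)²)(nΣy² − (Σy)²)]
Numerator: 8×2459 − 119×162 = 394
Denominator: √[(16440 − 14161)(27600 − 26244)] = √[2279 × 1356] = 1757.9317
r = 394 / 1757.9317 ≈ 0.224

0.224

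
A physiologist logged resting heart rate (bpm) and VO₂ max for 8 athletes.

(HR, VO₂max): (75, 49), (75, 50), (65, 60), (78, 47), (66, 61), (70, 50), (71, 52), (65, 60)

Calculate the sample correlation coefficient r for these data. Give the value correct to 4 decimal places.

-0.9353

n = 8, Σx = 565, Σy = 429, Σx² = 40081, Σy² = 23235, Σxy = 30109
nΣxy − ΣxΣy = 240872 − 242385 = -1513
nΣx² − (Σx)² = 320648 − 319225 = 1423; nΣy² − (Σy)² = 185880 − 184041 = 1839
r = -1513 / √(1423 × 1839) = -1513 / 1617.6826 ≈ -0.9353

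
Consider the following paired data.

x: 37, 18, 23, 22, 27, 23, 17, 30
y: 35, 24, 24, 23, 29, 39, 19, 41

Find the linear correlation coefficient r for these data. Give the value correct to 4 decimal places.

n = 8, Σx = 197, Σy = 234, Σx² = 5153, Σy² = 7310, Σxy = 6018
nΣxy − ΣxΣy = 48144 − 46098 = 2046
nΣx² − (Σx)² = 41224 − 38809 = 2415; nΣy² − (Σy)² = 58480 − 54756 = 3724
r = 2046 / √(2415 × 3724) = 2046 / 2998.9098 ≈ 0.6822

0.6822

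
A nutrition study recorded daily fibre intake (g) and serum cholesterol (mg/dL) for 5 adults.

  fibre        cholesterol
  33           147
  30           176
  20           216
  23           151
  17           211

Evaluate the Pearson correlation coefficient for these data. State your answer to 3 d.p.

n = 5, Σx = 123, Σy = 901, Σx² = 3207, Σy² = 166563, Σxy = 21511
nΣxy − ΣxΣy = 107555 − 110823 = -3268
nΣx² − (Σx)² = 16035 − 15129 = 906; nΣy² − (Σy)² = 832815 − 811801 = 21014
r = -3268 / √(906 × 21014) = -3268 / 4363.3340 ≈ -0.749

-0.749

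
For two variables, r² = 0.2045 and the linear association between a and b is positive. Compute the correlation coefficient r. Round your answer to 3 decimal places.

|r| = √0.2045 = 0.452
The association is positive, so r = 0.452.

0.452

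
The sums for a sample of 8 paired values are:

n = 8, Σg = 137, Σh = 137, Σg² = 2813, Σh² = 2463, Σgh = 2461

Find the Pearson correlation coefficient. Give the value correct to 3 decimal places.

r = (nΣgh − ΣgΣh) / √[(nΣg² − (Σg)²)(nΣh² − (Σh)²)]
Numerator: 8×2461 − 137×137 = 919
Denominator: √[(22504 − 18769)(19704 − 18769)] = √[3735 × 935] = 1868.7496
r = 919 / 1868.7496 ≈ 0.492

0.492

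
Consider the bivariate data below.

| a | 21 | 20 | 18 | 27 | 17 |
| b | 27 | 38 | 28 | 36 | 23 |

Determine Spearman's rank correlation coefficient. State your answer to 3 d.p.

0.500

Rank a: 4, 3, 2, 5, 1
Rank b: 2, 5, 3, 4, 1
d = rank(a) − rank(b): 2, -2, -1, 1, 0; Σd² = 10
ρ = 1 − 6Σd² / [n(n²−1)] = 1 − 6×10 / (5×24) = 1 − 60/120 ≈ 0.500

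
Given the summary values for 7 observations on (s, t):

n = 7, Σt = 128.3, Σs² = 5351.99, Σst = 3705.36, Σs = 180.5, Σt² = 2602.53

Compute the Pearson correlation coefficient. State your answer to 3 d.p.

0.949

r = (nΣst − ΣsΣt) / √[(nΣs² − (Σs)²)(nΣt² − (Σt)²)]
Numerator: 7×3705.36 − 180.5×128.3 = 2779.37
Denominator: √[(37463.93 − 32580.25)(18217.71 − 16460.89)] = √[4883.68 × 1756.82] = 2929.1205
r = 2779.37 / 2929.1205 ≈ 0.949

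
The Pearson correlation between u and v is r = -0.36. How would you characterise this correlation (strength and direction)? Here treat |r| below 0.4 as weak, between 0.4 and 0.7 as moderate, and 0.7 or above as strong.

r = -0.36 < 0 so the relationship is negative.
|r| = 0.36, which falls in the weak range.

weak negative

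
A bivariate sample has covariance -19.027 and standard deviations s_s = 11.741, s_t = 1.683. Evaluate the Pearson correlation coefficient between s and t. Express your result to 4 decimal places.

-0.9629

r = Cov(s,t) / (s_s · s_t) = -19.027 / (11.741 × 1.683)
  = -19.027 / 19.7601 ≈ -0.9629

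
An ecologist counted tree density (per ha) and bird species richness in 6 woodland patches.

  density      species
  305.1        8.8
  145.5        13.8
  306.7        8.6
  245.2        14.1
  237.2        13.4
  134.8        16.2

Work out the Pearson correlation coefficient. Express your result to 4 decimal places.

-0.8730

n = 6, Σx = 1374.5, Σy = 74.9, Σx² = 342879.07, Σy² = 982.65, Σxy = 16149.96
nΣxy − ΣxΣy = 96899.76 − 102950.05 = -6050.29
nΣx² − (Σx)² = 2057274.42 − 1889250.25 = 168024.17; nΣy² − (Σy)² = 5895.9 − 5610.01 = 285.89
r = -6050.29 / √(168024.17 × 285.89) = -6050.29 / 6930.8318 ≈ -0.8730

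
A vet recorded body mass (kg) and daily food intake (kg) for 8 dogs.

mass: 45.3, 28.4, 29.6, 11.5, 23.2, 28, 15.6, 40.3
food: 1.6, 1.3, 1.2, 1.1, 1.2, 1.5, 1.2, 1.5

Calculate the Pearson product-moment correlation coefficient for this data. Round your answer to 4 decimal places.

n = 8, Σx = 221.9, Σy = 10.6, Σx² = 7056.75, Σy² = 14.28, Σxy = 306.58
nΣxy − ΣxΣy = 2452.64 − 2352.14 = 100.5
nΣx² − (Σx)² = 56454 − 49239.61 = 7214.39; nΣy² − (Σy)² = 114.24 − 112.36 = 1.88
r = 100.5 / √(7214.39 × 1.88) = 100.5 / 116.4605 ≈ 0.8630

0.8630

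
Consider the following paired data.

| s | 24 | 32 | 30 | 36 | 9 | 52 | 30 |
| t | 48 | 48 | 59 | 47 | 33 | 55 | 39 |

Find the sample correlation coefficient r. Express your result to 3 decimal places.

n = 7, Σs = 213, Σt = 329, Σs² = 7481, Σt² = 15933, Σst = 10477
nΣst − ΣsΣt = 73339 − 70077 = 3262
nΣs² − (Σs)² = 52367 − 45369 = 6998; nΣt² − (Σt)² = 111531 − 108241 = 3290
r = 3262 / √(6998 × 3290) = 3262 / 4798.2726 ≈ 0.680

0.680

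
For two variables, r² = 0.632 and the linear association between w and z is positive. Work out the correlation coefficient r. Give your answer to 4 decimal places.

0.7950

|r| = √0.632 = 0.7950
The association is positive, so r = 0.7950.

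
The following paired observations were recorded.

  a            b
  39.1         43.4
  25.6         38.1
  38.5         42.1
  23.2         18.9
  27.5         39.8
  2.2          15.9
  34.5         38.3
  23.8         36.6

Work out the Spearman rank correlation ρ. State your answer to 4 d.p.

0.9762

Rank a: 8, 4, 7, 2, 5, 1, 6, 3
Rank b: 8, 4, 7, 2, 6, 1, 5, 3
d = rank(a) − rank(b): 0, 0, 0, 0, -1, 0, 1, 0; Σd² = 2
ρ = 1 − 6Σd² / [n(n²−1)] = 1 − 6×2 / (8×63) = 1 − 12/504 ≈ 0.9762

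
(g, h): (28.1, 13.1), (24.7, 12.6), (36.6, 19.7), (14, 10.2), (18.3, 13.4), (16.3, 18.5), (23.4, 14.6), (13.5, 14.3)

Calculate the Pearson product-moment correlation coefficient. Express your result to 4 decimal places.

0.4593

n = 8, Σg = 174.9, Σh = 116.4, Σg² = 4265.65, Σh² = 1761.96, Σgh = 2624.61
nΣgh − ΣgΣh = 20996.88 − 20358.36 = 638.52
nΣg² − (Σg)² = 34125.2 − 30590.01 = 3535.19; nΣh² − (Σh)² = 14095.68 − 13548.96 = 546.72
r = 638.52 / √(3535.19 × 546.72) = 638.52 / 1390.2371 ≈ 0.4593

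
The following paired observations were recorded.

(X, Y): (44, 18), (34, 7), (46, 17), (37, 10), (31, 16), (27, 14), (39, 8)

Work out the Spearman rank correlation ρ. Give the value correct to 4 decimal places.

Rank X: 6, 3, 7, 4, 2, 1, 5
Rank Y: 7, 1, 6, 3, 5, 4, 2
d = rank(X) − rank(Y): -1, 2, 1, 1, -3, -3, 3; Σd² = 34
ρ = 1 − 6Σd² / [n(n²−1)] = 1 − 6×34 / (7×48) = 1 − 204/336 ≈ 0.3929

0.3929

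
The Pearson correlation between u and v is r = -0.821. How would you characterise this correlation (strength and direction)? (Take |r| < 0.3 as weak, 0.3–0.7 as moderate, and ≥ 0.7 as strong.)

strong negative

r = -0.821 < 0 so the relationship is negative.
|r| = 0.821, which falls in the strong range.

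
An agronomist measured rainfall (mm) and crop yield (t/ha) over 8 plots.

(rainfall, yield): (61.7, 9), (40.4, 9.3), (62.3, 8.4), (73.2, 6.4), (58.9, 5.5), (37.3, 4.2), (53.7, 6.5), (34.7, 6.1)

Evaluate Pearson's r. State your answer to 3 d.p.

0.231

n = 8, Σx = 422.2, Σy = 55.4, Σx² = 23626.86, Σy² = 406.36, Σxy = 2964.15
nΣxy − ΣxΣy = 23713.2 − 23389.88 = 323.32
nΣx² − (Σx)² = 189014.88 − 178252.84 = 10762.04; nΣy² − (Σy)² = 3250.88 − 3069.16 = 181.72
r = 323.32 / √(10762.04 × 181.72) = 323.32 / 1398.4555 ≈ 0.231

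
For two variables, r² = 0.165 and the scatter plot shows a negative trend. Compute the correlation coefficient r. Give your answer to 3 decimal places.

|r| = √0.165 = 0.406
The association is negative, so r = −0.406.

-0.406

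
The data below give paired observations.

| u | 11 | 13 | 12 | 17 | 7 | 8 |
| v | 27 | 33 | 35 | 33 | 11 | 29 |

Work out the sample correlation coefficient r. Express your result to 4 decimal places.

0.7016

n = 6, Σu = 68, Σv = 168, Σu² = 836, Σv² = 5094, Σuv = 2016
nΣuv − ΣuΣv = 12096 − 11424 = 672
nΣu² − (Σu)² = 5016 − 4624 = 392; nΣv² − (Σv)² = 30564 − 28224 = 2340
r = 672 / √(392 × 2340) = 672 / 957.7474 ≈ 0.7016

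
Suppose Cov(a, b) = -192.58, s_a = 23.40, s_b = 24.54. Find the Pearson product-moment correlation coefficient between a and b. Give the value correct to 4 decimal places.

-0.3354

r = Cov(a,b) / (s_a · s_b) = -192.58 / (23.40 × 24.54)
  = -192.58 / 574.2360 ≈ -0.3354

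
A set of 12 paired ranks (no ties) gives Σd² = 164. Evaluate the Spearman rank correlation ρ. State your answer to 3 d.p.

0.427

ρ = 1 − 6Σd² / [n(n²−1)] = 1 − 6×164 / (12×143)
  = 1 − 984/1716 = 1 − 0.5734 ≈ 0.427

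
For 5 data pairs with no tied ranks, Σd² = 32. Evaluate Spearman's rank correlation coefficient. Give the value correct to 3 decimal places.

ρ = 1 − 6Σd² / [n(n²−1)] = 1 − 6×32 / (5×24)
  = 1 − 192/120 = 1 − 1.6000 ≈ -0.600

-0.600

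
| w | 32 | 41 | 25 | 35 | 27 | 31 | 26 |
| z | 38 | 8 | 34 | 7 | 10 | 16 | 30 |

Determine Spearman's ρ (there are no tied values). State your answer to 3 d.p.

Rank w: 5, 7, 1, 6, 3, 4, 2
Rank z: 7, 2, 6, 1, 3, 4, 5
d = rank(w) − rank(z): -2, 5, -5, 5, 0, 0, -3; Σd² = 88
ρ = 1 − 6Σd² / [n(n²−1)] = 1 − 6×88 / (7×48) = 1 − 528/336 ≈ -0.571

-0.571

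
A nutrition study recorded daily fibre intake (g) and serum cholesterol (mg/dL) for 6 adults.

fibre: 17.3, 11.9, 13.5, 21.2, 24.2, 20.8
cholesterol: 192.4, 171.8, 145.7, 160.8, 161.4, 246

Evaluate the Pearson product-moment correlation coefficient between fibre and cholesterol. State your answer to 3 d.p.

0.237

n = 6, Σx = 108.9, Σy = 1078.1, Σx² = 2090.87, Σy² = 200184.09, Σxy = 19771.53
nΣxy − ΣxΣy = 118629.18 − 117405.09 = 1224.09
nΣx² − (Σx)² = 12545.22 − 11859.21 = 686.01; nΣy² − (Σy)² = 1201104.54 − 1162299.61 = 38804.93
r = 1224.09 / √(686.01 × 38804.93) = 1224.09 / 5159.5126 ≈ 0.237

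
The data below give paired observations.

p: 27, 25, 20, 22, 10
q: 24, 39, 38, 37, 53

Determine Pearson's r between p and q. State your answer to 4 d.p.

-0.9042

n = 5, Σp = 104, Σq = 191, Σp² = 2338, Σq² = 7719, Σpq = 3727
nΣpq − ΣpΣq = 18635 − 19864 = -1229
nΣp² − (Σp)² = 11690 − 10816 = 874; nΣq² − (Σq)² = 38595 − 36481 = 2114
r = -1229 / √(874 × 2114) = -1229 / 1359.2777 ≈ -0.9042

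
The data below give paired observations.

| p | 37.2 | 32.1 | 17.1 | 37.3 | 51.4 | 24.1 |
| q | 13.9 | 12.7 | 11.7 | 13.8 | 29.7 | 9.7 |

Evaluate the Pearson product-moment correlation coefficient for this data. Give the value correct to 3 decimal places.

0.840

n = 6, Σp = 199.2, Σq = 91.5, Σp² = 7320.72, Σq² = 1658.01, Σpq = 3399.91
nΣpq − ΣpΣq = 20399.46 − 18226.8 = 2172.66
nΣp² − (Σp)² = 43924.32 − 39680.64 = 4243.68; nΣq² − (Σq)² = 9948.06 − 8372.25 = 1575.81
r = 2172.66 / √(4243.68 × 1575.81) = 2172.66 / 2585.9686 ≈ 0.840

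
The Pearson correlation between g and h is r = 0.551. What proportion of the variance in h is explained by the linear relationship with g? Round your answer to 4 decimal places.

0.3036

r² = (0.551)² = 0.3036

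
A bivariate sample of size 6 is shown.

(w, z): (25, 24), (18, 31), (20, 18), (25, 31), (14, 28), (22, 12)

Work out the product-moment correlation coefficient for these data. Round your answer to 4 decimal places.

-0.1648

n = 6, Σw = 124, Σz = 144, Σw² = 2654, Σz² = 3750, Σwz = 2949
nΣwz − ΣwΣz = 17694 − 17856 = -162
nΣw² − (Σw)² = 15924 − 15376 = 548; nΣz² − (Σz)² = 22500 − 20736 = 1764
r = -162 / √(548 × 1764) = -162 / 983.1948 ≈ -0.1648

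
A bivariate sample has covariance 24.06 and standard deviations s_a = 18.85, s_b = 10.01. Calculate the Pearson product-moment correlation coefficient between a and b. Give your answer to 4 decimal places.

0.1275

r = Cov(a,b) / (s_a · s_b) = 24.06 / (18.85 × 10.01)
  = 24.06 / 188.6885 ≈ 0.1275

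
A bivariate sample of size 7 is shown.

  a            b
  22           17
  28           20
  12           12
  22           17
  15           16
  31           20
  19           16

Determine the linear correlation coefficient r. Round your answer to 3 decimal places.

0.945

n = 7, Σa = 149, Σb = 118, Σa² = 3443, Σb² = 2034, Σab = 2616
nΣab − ΣaΣb = 18312 − 17582 = 730
nΣa² − (Σa)² = 24101 − 22201 = 1900; nΣb² − (Σb)² = 14238 − 13924 = 314
r = 730 / √(1900 × 314) = 730 / 772.3989 ≈ 0.945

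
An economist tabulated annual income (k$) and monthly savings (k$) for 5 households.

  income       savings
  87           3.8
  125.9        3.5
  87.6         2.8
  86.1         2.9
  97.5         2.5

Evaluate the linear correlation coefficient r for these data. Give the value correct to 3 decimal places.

n = 5, Σx = 484.1, Σy = 15.5, Σx² = 48013.03, Σy² = 49.19, Σxy = 1509.97
nΣxy − ΣxΣy = 7549.85 − 7503.55 = 46.3
nΣx² − (Σx)² = 240065.15 − 234352.81 = 5712.34; nΣy² − (Σy)² = 245.95 − 240.25 = 5.7
r = 46.3 / √(5712.34 × 5.7) = 46.3 / 180.4448 ≈ 0.257

0.257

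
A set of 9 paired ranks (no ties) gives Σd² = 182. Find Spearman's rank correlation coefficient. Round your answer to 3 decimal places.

-0.517

ρ = 1 − 6Σd² / [n(n²−1)] = 1 − 6×182 / (9×80)
  = 1 − 1092/720 = 1 − 1.5167 ≈ -0.517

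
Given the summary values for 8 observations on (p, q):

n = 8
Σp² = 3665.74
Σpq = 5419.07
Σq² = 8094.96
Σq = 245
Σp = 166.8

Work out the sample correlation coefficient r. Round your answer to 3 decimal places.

r = (nΣpq − ΣpΣq) / √[(nΣp² − (Σp)²)(nΣq² − (Σq)²)]
Numerator: 8×5419.07 − 166.8×245 = 2486.56
Denominator: √[(29325.92 − 27822.24)(64759.68 − 60025)] = √[1503.68 × 4734.68] = 2668.2286
r = 2486.56 / 2668.2286 ≈ 0.932

0.932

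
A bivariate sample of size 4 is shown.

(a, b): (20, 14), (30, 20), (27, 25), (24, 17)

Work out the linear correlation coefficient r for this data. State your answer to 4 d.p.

n = 4, Σa = 101, Σb = 76, Σa² = 2605, Σb² = 1510, Σab = 1963
nΣab − ΣaΣb = 7852 − 7676 = 176
nΣa² − (Σa)² = 10420 − 10201 = 219; nΣb² − (Σb)² = 6040 − 5776 = 264
r = 176 / √(219 × 264) = 176 / 240.4496 ≈ 0.7320

0.7320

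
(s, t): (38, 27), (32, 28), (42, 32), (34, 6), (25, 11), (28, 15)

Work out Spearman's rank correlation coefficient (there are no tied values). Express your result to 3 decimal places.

0.543

Rank s: 5, 3, 6, 4, 1, 2
Rank t: 4, 5, 6, 1, 2, 3
d = rank(s) − rank(t): 1, -2, 0, 3, -1, -1; Σd² = 16
ρ = 1 − 6Σd² / [n(n²−1)] = 1 − 6×16 / (6×35) = 1 − 96/210 ≈ 0.543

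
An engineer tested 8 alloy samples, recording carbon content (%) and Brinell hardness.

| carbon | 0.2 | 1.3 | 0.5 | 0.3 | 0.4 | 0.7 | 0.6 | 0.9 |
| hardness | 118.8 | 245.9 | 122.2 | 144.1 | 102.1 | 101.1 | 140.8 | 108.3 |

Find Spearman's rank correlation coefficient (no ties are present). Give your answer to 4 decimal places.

0.0714

Rank carbon: 1, 8, 4, 2, 3, 6, 5, 7
Rank hardness: 4, 8, 5, 7, 2, 1, 6, 3
d = rank(carbon) − rank(hardness): -3, 0, -1, -5, 1, 5, -1, 4; Σd² = 78
ρ = 1 − 6Σd² / [n(n²−1)] = 1 − 6×78 / (8×63) = 1 − 468/504 ≈ 0.0714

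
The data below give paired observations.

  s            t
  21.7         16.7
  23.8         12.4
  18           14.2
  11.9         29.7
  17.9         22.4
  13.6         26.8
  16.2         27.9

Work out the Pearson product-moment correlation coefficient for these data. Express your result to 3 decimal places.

n = 7, Σs = 123.1, Σt = 150.1, Σs² = 2270.75, Σt² = 3514.79, Σst = 2483.96
nΣst − ΣsΣt = 17387.72 − 18477.31 = -1089.59
nΣs² − (Σs)² = 15895.25 − 15153.61 = 741.64; nΣt² − (Σt)² = 24603.53 − 22530.01 = 2073.52
r = -1089.59 / √(741.64 × 2073.52) = -1089.59 / 1240.0828 ≈ -0.879

-0.879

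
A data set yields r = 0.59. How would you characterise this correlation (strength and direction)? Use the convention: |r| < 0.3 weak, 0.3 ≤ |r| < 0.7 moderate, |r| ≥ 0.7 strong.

moderate positive

r = 0.59 > 0 so the relationship is positive.
|r| = 0.59, which falls in the moderate range.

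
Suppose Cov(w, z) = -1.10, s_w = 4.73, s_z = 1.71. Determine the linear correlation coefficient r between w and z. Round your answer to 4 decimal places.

-0.1360

r = Cov(w,z) / (s_w · s_z) = -1.10 / (4.73 × 1.71)
  = -1.10 / 8.0883 ≈ -0.1360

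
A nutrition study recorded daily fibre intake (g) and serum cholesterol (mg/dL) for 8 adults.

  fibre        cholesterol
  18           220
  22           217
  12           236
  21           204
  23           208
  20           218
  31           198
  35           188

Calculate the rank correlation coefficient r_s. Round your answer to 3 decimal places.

-0.929

Rank fibre: 2, 5, 1, 4, 6, 3, 7, 8
Rank cholesterol: 7, 5, 8, 3, 4, 6, 2, 1
d = rank(fibre) − rank(cholesterol): -5, 0, -7, 1, 2, -3, 5, 7; Σd² = 162
ρ = 1 − 6Σd² / [n(n²−1)] = 1 − 6×162 / (8×63) = 1 − 972/504 ≈ -0.929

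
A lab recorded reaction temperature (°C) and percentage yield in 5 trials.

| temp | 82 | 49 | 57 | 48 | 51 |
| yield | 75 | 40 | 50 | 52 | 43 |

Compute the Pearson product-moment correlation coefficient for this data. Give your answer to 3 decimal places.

0.928

n = 5, Σx = 287, Σy = 260, Σx² = 17279, Σy² = 14278, Σxy = 15649
nΣxy − ΣxΣy = 78245 − 74620 = 3625
nΣx² − (Σx)² = 86395 − 82369 = 4026; nΣy² − (Σy)² = 71390 − 67600 = 3790
r = 3625 / √(4026 × 3790) = 3625 / 3906.2181 ≈ 0.928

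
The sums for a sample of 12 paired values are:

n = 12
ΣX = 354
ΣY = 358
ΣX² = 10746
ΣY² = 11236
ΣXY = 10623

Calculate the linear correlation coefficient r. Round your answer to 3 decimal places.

r = (nΣXY − ΣXΣY) / √[(nΣX² − (ΣX)²)(nΣY² − (ΣY)²)]
Numerator: 12×10623 − 354×358 = 744
Denominator: √[(128952 − 125316)(134832 − 128164)] = √[3636 × 6668] = 4923.9058
r = 744 / 4923.9058 ≈ 0.151

0.151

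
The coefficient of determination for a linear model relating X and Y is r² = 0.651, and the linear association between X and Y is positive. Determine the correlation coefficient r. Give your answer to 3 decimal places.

0.807

|r| = √0.651 = 0.807
The association is positive, so r = 0.807.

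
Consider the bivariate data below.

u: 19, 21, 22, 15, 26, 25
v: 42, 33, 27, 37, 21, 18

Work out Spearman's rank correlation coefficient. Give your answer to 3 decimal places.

Rank u: 2, 3, 4, 1, 6, 5
Rank v: 6, 4, 3, 5, 2, 1
d = rank(u) − rank(v): -4, -1, 1, -4, 4, 4; Σd² = 66
ρ = 1 − 6Σd² / [n(n²−1)] = 1 − 6×66 / (6×35) = 1 − 396/210 ≈ -0.886

-0.886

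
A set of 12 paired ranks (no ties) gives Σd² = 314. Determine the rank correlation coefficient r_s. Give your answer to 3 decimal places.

-0.098

ρ = 1 − 6Σd² / [n(n²−1)] = 1 − 6×314 / (12×143)
  = 1 − 1884/1716 = 1 − 1.0979 ≈ -0.098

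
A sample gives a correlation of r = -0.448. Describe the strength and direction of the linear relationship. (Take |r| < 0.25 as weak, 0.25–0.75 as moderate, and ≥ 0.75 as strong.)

r = -0.448 < 0 so the relationship is negative.
|r| = 0.448, which falls in the moderate range.

moderate negative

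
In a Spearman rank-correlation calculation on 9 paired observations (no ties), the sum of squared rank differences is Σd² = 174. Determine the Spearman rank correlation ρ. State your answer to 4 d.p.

-0.4500

ρ = 1 − 6Σd² / [n(n²−1)] = 1 − 6×174 / (9×80)
  = 1 − 1044/720 = 1 − 1.45000 ≈ -0.4500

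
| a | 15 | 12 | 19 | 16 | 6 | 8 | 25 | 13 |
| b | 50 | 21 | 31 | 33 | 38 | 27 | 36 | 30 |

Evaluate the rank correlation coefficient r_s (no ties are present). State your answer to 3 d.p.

Rank a: 5, 3, 7, 6, 1, 2, 8, 4
Rank b: 8, 1, 4, 5, 7, 2, 6, 3
d = rank(a) − rank(b): -3, 2, 3, 1, -6, 0, 2, 1; Σd² = 64
ρ = 1 − 6Σd² / [n(n²−1)] = 1 − 6×64 / (8×63) = 1 − 384/504 ≈ 0.238

0.238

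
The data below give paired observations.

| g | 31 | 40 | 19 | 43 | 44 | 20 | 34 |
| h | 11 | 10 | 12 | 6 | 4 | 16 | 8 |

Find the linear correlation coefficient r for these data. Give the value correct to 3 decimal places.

-0.873

n = 7, Σg = 231, Σh = 67, Σg² = 8263, Σh² = 737, Σgh = 1995
nΣgh − ΣgΣh = 13965 − 15477 = -1512
nΣg² − (Σg)² = 57841 − 53361 = 4480; nΣh² − (Σh)² = 5159 − 4489 = 670
r = -1512 / √(4480 × 670) = -1512 / 1732.5126 ≈ -0.873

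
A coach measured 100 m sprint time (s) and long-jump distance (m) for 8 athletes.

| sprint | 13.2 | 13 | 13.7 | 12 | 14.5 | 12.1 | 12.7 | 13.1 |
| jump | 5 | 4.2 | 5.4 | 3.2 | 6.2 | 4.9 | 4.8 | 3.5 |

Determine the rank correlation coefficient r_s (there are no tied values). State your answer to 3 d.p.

0.762

Rank sprint: 6, 4, 7, 1, 8, 2, 3, 5
Rank jump: 6, 3, 7, 1, 8, 5, 4, 2
d = rank(sprint) − rank(jump): 0, 1, 0, 0, 0, -3, -1, 3; Σd² = 20
ρ = 1 − 6Σd² / [n(n²−1)] = 1 − 6×20 / (8×63) = 1 − 120/504 ≈ 0.762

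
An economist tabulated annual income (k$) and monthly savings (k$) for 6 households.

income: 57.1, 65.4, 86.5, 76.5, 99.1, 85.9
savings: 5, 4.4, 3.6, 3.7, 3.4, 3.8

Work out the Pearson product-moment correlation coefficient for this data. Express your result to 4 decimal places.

-0.9341

n = 6, Σx = 470.5, Σy = 23.9, Σx² = 38071.69, Σy² = 97.01, Σxy = 1831.07
nΣxy − ΣxΣy = 10986.42 − 11244.95 = -258.53
nΣx² − (Σx)² = 228430.14 − 221370.25 = 7059.89; nΣy² − (Σy)² = 582.06 − 571.21 = 10.85
r = -258.53 / √(7059.89 × 10.85) = -258.53 / 276.7667 ≈ -0.9341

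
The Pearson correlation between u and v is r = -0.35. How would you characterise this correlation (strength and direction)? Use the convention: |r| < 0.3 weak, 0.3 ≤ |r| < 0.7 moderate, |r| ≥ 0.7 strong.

moderate negative

r = -0.35 < 0 so the relationship is negative.
|r| = 0.35, which falls in the moderate range.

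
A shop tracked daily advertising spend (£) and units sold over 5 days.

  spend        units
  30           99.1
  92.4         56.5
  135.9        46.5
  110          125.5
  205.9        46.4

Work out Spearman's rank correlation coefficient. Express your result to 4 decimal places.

-0.7000

Rank spend: 1, 2, 4, 3, 5
Rank units: 4, 3, 2, 5, 1
d = rank(spend) − rank(units): -3, -1, 2, -2, 4; Σd² = 34
ρ = 1 − 6Σd² / [n(n²−1)] = 1 − 6×34 / (5×24) = 1 − 204/120 ≈ -0.7000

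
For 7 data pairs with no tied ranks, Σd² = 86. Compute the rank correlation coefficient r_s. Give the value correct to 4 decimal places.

-0.5357

ρ = 1 − 6Σd² / [n(n²−1)] = 1 − 6×86 / (7×48)
  = 1 − 516/336 = 1 − 1.53571 ≈ -0.5357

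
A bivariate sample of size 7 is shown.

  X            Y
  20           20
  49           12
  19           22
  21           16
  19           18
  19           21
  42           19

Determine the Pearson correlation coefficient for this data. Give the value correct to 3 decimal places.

-0.669

n = 7, ΣX = 189, ΣY = 128, ΣX² = 6089, ΣY² = 2410, ΣXY = 3281
nΣXY − ΣXΣY = 22967 − 24192 = -1225
nΣX² − (ΣX)² = 42623 − 35721 = 6902; nΣY² − (ΣY)² = 16870 − 16384 = 486
r = -1225 / √(6902 × 486) = -1225 / 1831.4945 ≈ -0.669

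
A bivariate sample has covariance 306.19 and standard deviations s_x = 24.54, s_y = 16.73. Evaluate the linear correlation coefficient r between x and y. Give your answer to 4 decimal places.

r = Cov(x,y) / (s_x · s_y) = 306.19 / (24.54 × 16.73)
  = 306.19 / 410.5542 ≈ 0.7458

0.7458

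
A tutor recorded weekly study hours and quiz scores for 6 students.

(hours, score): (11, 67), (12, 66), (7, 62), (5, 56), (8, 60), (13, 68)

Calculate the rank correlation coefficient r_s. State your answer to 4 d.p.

Rank hours: 4, 5, 2, 1, 3, 6
Rank score: 5, 4, 3, 1, 2, 6
d = rank(hours) − rank(score): -1, 1, -1, 0, 1, 0; Σd² = 4
ρ = 1 − 6Σd² / [n(n²−1)] = 1 − 6×4 / (6×35) = 1 − 24/210 ≈ 0.8857

0.8857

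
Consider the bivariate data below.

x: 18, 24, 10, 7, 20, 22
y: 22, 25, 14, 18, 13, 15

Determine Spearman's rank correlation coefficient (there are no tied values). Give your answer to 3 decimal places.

0.257

Rank x: 3, 6, 2, 1, 4, 5
Rank y: 5, 6, 2, 4, 1, 3
d = rank(x) − rank(y): -2, 0, 0, -3, 3, 2; Σd² = 26
ρ = 1 − 6Σd² / [n(n²−1)] = 1 − 6×26 / (6×35) = 1 − 156/210 ≈ 0.257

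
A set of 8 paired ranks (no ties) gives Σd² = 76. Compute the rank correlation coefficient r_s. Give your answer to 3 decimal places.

0.095

ρ = 1 − 6Σd² / [n(n²−1)] = 1 − 6×76 / (8×63)
  = 1 − 456/504 = 1 − 0.9048 ≈ 0.095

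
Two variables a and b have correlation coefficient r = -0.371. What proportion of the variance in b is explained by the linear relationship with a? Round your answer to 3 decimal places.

r² = (-0.371)² = 0.138

0.138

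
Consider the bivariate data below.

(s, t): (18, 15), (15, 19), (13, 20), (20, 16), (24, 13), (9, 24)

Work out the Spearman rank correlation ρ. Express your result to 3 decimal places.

-0.943

Rank s: 4, 3, 2, 5, 6, 1
Rank t: 2, 4, 5, 3, 1, 6
d = rank(s) − rank(t): 2, -1, -3, 2, 5, -5; Σd² = 68
ρ = 1 − 6Σd² / [n(n²−1)] = 1 − 6×68 / (6×35) = 1 − 408/210 ≈ -0.943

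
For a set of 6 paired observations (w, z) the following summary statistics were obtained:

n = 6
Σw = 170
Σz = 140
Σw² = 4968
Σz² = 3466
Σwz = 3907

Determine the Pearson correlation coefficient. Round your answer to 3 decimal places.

r = (nΣwz − ΣwΣz) / √[(nΣw² − (Σw)²)(nΣz² − (Σz)²)]
Numerator: 6×3907 − 170×140 = -358
Denominator: √[(29808 − 28900)(20796 − 19600)] = √[908 × 1196] = 1042.0979
r = -358 / 1042.0979 ≈ -0.344

-0.344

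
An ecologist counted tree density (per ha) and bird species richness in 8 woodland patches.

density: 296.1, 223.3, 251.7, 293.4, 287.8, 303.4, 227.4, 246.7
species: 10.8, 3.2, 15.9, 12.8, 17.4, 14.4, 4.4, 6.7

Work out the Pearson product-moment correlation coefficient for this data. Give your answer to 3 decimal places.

n = 8, Σx = 2129.8, Σy = 85.6, Σx² = 574426.6, Σy² = 1117.9, Σxy = 23700.12
nΣxy − ΣxΣy = 189600.96 − 182310.88 = 7290.08
nΣx² − (Σx)² = 4595412.8 − 4536048.04 = 59364.76; nΣy² − (Σy)² = 8943.2 − 7327.36 = 1615.84
r = 7290.08 / √(59364.76 × 1615.84) = 7290.08 / 9794.0775 ≈ 0.744

0.744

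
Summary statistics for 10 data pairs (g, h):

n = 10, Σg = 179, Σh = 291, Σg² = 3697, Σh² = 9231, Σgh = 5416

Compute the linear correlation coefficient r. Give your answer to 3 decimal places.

0.338

r = (nΣgh − ΣgΣh) / √[(nΣg² − (Σg)²)(nΣh² − (Σh)²)]
Numerator: 10×5416 − 179×291 = 2071
Denominator: √[(36970 − 32041)(92310 − 84681)] = √[4929 × 7629] = 6132.1563
r = 2071 / 6132.1563 ≈ 0.338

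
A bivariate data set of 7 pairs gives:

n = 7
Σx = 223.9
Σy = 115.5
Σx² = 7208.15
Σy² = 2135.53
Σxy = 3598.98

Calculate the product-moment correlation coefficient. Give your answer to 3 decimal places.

r = (nΣxy − ΣxΣy) / √[(nΣx² − (Σx)²)(nΣy² − (Σy)²)]
Numerator: 7×3598.98 − 223.9×115.5 = -667.59
Denominator: √[(50457.05 − 50131.21)(14948.71 − 13340.25)] = √[325.84 × 1608.46] = 723.9479
r = -667.59 / 723.9479 ≈ -0.922

-0.922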